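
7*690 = 4830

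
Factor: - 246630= - 2^1*3^1*5^1*8221^1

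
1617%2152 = 1617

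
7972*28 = 223216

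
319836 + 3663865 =3983701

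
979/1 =979 = 979.00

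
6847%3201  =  445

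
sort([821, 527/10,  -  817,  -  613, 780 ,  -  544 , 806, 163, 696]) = [ - 817, - 613,-544 , 527/10, 163,696,  780,806, 821]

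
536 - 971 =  - 435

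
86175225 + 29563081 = 115738306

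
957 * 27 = 25839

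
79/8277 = 79/8277 = 0.01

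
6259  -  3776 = 2483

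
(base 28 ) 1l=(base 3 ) 1211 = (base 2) 110001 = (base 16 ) 31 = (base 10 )49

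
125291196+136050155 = 261341351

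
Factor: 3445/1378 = 2^ ( - 1)*5^1 = 5/2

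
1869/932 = 2  +  5/932 = 2.01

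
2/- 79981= - 2/79981 = - 0.00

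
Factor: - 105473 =  -  29^1*3637^1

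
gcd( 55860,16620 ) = 60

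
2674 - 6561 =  - 3887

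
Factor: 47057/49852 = 2^( - 2) * 11^( - 2)*103^( - 1) * 47057^1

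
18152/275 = 66+2/275= 66.01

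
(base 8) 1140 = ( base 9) 745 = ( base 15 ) 2A8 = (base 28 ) LK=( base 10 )608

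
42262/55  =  768 + 2/5= 768.40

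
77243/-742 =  - 105 + 667/742 =-  104.10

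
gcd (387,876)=3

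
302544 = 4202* 72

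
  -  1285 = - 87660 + 86375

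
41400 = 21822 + 19578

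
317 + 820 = 1137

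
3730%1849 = 32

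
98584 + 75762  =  174346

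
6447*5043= 32512221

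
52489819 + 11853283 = 64343102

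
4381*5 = 21905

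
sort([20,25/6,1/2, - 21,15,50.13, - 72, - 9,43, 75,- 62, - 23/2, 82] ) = [  -  72,-62  , - 21, - 23/2, - 9, 1/2,25/6,15,20,  43  ,  50.13,75,82] 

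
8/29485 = 8/29485 =0.00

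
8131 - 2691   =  5440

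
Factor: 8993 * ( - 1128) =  - 10144104 = -  2^3*3^1*17^1*23^2*47^1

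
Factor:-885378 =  - 2^1*3^1*13^1*11351^1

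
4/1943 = 4/1943=0.00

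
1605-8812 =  - 7207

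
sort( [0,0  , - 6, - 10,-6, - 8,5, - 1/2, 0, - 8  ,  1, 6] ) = [ - 10,  -  8, - 8,  -  6, - 6, - 1/2, 0 , 0, 0, 1,5, 6 ]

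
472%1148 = 472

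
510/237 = 2 + 12/79  =  2.15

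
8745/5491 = 1 + 3254/5491 = 1.59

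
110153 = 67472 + 42681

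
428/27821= 428/27821  =  0.02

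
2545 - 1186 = 1359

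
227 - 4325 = -4098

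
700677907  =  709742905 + -9064998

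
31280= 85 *368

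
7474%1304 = 954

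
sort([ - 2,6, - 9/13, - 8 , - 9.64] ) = [ - 9.64, - 8, - 2, - 9/13, 6]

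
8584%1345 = 514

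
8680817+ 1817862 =10498679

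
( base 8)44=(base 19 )1h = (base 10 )36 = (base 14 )28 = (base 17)22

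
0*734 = 0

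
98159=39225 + 58934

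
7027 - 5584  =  1443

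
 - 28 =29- 57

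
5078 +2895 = 7973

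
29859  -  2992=26867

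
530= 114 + 416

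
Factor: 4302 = 2^1 * 3^2 * 239^1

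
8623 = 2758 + 5865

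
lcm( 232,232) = 232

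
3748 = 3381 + 367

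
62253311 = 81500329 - 19247018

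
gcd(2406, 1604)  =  802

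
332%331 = 1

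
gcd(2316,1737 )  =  579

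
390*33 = 12870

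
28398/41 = 28398/41= 692.63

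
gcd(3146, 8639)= 1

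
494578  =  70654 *7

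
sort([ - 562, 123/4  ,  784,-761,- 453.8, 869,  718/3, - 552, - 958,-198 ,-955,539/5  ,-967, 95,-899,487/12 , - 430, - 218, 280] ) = [  -  967,-958, - 955, - 899,-761, - 562, - 552 , - 453.8,  -  430, - 218,- 198,123/4, 487/12, 95, 539/5, 718/3, 280, 784, 869] 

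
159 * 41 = 6519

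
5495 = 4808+687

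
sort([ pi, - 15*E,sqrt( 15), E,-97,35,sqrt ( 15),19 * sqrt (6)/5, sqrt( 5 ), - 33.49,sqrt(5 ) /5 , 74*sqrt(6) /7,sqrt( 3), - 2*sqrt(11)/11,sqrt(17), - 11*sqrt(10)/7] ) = [ - 97,-15 * E, -33.49, - 11*sqrt( 10)/7,  -  2*sqrt(11 ) /11, sqrt ( 5 )/5, sqrt(3),sqrt( 5),E,pi,sqrt( 15 ),sqrt( 15),sqrt(17),19*sqrt(6 )/5, 74*sqrt(6) /7,  35 ]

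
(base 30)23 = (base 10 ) 63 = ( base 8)77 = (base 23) 2H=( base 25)2d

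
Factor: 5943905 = 5^1*11^1*67^1 * 1613^1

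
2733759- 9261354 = -6527595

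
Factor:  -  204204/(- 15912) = 2^( - 1) * 3^ (-1) * 7^1  *11^1 = 77/6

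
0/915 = 0 = 0.00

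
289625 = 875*331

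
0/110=0= 0.00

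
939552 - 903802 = 35750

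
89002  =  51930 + 37072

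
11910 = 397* 30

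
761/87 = 761/87 = 8.75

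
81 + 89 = 170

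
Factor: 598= 2^1*13^1*23^1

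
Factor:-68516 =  - 2^2 * 7^1 * 2447^1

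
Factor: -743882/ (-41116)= 2^( - 1)*19^( - 1 ) * 541^( - 1) *371941^1= 371941/20558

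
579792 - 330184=249608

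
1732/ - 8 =-433/2 = - 216.50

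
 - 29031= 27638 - 56669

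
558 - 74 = 484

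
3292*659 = 2169428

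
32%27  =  5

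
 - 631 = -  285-346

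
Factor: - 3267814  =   - 2^1*11^1*148537^1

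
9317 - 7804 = 1513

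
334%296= 38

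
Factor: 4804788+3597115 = 2633^1*3191^1  =  8401903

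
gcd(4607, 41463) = 4607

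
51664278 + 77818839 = 129483117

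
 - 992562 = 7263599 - 8256161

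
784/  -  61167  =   - 1 + 60383/61167 = - 0.01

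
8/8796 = 2/2199 = 0.00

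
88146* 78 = 6875388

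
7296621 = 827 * 8823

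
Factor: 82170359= 71^1*421^1 * 2749^1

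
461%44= 21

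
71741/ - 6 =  - 71741/6 =-11956.83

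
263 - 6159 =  - 5896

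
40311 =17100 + 23211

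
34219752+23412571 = 57632323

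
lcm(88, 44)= 88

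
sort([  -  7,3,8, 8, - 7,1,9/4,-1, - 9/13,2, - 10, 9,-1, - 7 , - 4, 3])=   [-10 ,-7,-7, - 7, - 4, - 1, - 1,-9/13,1,2 , 9/4,3, 3,  8,8,9] 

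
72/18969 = 24/6323 = 0.00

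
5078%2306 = 466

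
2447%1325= 1122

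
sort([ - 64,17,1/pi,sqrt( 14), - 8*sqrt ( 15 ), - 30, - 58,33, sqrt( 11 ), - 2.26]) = [ - 64, - 58,- 8*sqrt( 15),-30, - 2.26, 1/pi, sqrt( 11 ),sqrt( 14 ), 17,33] 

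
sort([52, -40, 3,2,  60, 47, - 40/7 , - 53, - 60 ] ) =[ - 60, - 53, - 40 , - 40/7,2,3 , 47,52,60] 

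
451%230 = 221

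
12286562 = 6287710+5998852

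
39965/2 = 39965/2  =  19982.50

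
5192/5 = 5192/5 = 1038.40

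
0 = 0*22301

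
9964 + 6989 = 16953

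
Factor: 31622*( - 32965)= - 1042419230 = - 2^1*5^1*19^1*97^1*163^1*347^1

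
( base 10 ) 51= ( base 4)303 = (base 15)36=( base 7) 102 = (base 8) 63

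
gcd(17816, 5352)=8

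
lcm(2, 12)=12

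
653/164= 653/164 = 3.98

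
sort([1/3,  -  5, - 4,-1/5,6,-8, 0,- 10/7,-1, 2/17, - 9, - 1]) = [ - 9,-8, - 5,  -  4 ,  -  10/7, - 1, - 1 ,- 1/5, 0,2/17,1/3, 6 ] 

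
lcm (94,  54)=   2538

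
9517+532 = 10049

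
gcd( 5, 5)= 5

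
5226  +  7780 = 13006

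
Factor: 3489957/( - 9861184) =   -  2^(-6 )*3^2 * 89^1*4357^1*154081^( - 1) 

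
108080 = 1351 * 80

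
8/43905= 8/43905 = 0.00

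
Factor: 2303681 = 2303681^1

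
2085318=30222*69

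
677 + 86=763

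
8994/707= 12 + 510/707= 12.72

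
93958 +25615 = 119573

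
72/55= 72/55= 1.31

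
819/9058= 117/1294 =0.09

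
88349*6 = 530094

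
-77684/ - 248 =19421/62 = 313.24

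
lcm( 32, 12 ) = 96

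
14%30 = 14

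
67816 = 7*9688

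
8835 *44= 388740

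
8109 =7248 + 861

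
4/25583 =4/25583= 0.00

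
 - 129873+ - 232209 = -362082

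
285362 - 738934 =-453572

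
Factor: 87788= 2^2*17^1*1291^1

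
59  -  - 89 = 148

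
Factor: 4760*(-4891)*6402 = - 149045986320 = - 2^4 *3^1*5^1*7^1*11^1*17^1 * 67^1*73^1*97^1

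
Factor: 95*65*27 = 166725 = 3^3*5^2*13^1  *19^1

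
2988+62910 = 65898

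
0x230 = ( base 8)1060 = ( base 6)2332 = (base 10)560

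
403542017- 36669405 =366872612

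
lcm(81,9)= 81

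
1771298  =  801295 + 970003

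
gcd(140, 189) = 7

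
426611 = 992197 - 565586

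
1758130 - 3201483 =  - 1443353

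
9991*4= 39964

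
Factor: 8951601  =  3^1*379^1 * 7873^1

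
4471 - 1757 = 2714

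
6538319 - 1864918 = 4673401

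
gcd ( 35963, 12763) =1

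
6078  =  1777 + 4301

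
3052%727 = 144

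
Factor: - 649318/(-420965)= 2^1*5^(- 1)*59^( - 1 )*97^1*1427^( - 1 )*3347^1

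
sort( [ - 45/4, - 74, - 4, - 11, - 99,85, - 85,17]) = [ - 99, -85, - 74,-45/4, - 11  ,- 4, 17, 85]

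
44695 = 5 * 8939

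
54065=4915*11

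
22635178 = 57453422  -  34818244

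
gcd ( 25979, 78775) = 1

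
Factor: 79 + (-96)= - 17^1 =- 17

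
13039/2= 13039/2=   6519.50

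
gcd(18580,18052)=4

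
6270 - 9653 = - 3383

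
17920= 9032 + 8888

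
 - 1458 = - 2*729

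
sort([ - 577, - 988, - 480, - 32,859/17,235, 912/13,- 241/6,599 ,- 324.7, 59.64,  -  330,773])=[ - 988, - 577, - 480, - 330, - 324.7 , - 241/6 ,- 32, 859/17, 59.64 , 912/13,235,599, 773]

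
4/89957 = 4/89957=0.00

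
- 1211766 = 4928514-6140280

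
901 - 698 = 203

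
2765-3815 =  - 1050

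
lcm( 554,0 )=0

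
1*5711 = 5711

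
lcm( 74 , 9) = 666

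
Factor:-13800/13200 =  - 23/22= - 2^( - 1) *11^ (-1 ) * 23^1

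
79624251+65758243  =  145382494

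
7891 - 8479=-588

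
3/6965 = 3/6965 = 0.00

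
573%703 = 573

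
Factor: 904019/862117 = 862117^( - 1 )*904019^1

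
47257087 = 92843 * 509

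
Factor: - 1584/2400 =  - 33/50  =  - 2^(- 1 )*3^1*  5^( - 2) * 11^1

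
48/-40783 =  - 1+40735/40783 = -  0.00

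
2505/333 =7 + 58/111  =  7.52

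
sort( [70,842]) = [ 70,842 ] 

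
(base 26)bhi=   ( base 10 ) 7896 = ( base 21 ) hj0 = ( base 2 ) 1111011011000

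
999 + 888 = 1887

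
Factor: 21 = 3^1*7^1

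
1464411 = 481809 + 982602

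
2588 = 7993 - 5405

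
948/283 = 948/283 = 3.35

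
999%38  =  11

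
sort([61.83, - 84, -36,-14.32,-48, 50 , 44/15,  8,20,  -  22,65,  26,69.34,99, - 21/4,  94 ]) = [ -84, - 48, - 36, - 22, - 14.32, - 21/4,  44/15,  8,  20,26,50, 61.83, 65, 69.34, 94,  99 ]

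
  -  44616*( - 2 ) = 89232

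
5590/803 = 6+772/803 = 6.96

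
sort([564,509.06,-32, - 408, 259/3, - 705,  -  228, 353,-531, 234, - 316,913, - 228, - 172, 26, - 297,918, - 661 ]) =[ - 705, - 661, - 531,-408, - 316, - 297, - 228, - 228, - 172 , - 32,26,259/3 , 234, 353,509.06 , 564 , 913, 918 ]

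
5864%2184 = 1496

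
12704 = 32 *397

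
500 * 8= 4000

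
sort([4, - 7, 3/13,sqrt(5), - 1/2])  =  [ - 7, - 1/2, 3/13, sqrt( 5), 4]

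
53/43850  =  53/43850=0.00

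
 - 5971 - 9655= - 15626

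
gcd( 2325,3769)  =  1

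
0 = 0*99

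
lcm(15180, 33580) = 1108140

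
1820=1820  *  1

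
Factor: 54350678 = 2^1*19^1*1430281^1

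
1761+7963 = 9724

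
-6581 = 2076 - 8657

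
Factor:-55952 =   -  2^4 *13^1*269^1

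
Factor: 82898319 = 3^1*7^1*349^1*11311^1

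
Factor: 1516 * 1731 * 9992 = 2^5*3^1*379^1 *577^1*1249^1 = 26220966432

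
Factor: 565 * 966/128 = 2^(-6 )  *  3^1*5^1*7^1*23^1*113^1 =272895/64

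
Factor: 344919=3^1 * 114973^1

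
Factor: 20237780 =2^2*5^1*1011889^1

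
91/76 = 91/76=1.20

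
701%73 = 44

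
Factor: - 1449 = - 3^2*7^1*23^1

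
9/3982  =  9/3982  =  0.00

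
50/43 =50/43=   1.16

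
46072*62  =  2856464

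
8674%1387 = 352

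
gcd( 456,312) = 24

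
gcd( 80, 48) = 16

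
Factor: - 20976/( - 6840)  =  46/15 = 2^1*3^(  -  1)*5^ ( - 1)*23^1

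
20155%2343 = 1411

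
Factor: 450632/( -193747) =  - 2^3*7^1*13^1 * 313^(  -  1 ) = - 728/313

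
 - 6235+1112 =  - 5123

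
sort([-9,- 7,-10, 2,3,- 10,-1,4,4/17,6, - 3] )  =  [  -  10, -10, - 9,-7,  -  3,-1,4/17,2,  3,4,  6 ] 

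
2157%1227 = 930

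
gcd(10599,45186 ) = 3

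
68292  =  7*9756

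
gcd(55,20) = 5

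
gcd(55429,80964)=1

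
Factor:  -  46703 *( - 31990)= 1494028970  =  2^1*5^1 * 7^1*457^1*46703^1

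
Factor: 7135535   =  5^1 * 11^1*129737^1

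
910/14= 65 = 65.00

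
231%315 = 231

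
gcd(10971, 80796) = 3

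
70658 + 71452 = 142110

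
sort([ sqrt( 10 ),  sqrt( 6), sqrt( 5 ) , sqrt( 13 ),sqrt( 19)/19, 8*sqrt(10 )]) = [sqrt( 19 ) /19, sqrt(5), sqrt( 6),sqrt( 10), sqrt( 13), 8 *sqrt(10)] 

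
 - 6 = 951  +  -957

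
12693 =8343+4350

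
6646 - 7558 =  - 912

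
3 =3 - 0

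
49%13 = 10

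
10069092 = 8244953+1824139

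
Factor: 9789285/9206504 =2^ (-3)*3^1*5^1*11^1*31^ ( - 1 )*79^1*751^1*37123^ (  -  1 ) 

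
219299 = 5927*37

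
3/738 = 1/246 = 0.00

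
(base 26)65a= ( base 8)10144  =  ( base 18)ch2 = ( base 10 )4196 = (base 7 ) 15143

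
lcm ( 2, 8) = 8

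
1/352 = 1/352 = 0.00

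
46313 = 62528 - 16215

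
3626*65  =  235690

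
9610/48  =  200 + 5/24  =  200.21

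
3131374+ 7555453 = 10686827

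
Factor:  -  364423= - 364423^1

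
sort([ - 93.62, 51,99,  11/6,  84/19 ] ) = [ - 93.62,11/6,84/19, 51 , 99 ]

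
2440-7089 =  - 4649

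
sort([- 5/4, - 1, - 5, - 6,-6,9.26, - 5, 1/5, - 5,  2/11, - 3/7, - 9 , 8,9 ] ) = [ -9, - 6, - 6, -5, - 5,- 5,  -  5/4, - 1, - 3/7, 2/11,  1/5, 8, 9,9.26]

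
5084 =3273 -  - 1811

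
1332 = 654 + 678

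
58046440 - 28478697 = 29567743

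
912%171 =57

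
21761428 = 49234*442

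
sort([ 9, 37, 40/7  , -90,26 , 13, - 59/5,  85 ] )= [ - 90, - 59/5,  40/7,9, 13, 26, 37,  85]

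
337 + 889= 1226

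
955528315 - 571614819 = 383913496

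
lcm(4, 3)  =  12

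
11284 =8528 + 2756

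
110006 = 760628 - 650622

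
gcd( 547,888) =1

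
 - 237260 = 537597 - 774857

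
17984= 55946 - 37962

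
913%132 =121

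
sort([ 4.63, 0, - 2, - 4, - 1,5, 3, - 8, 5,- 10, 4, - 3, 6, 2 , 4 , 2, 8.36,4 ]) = [ - 10, - 8,- 4, - 3, - 2 , - 1, 0,2,  2, 3, 4 , 4, 4, 4.63, 5,  5, 6, 8.36]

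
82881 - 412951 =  - 330070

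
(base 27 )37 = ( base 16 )58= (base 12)74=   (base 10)88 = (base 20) 48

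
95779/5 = 95779/5 = 19155.80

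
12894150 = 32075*402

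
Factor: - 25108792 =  - 2^3 * 37^1*84827^1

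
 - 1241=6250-7491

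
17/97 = 17/97 = 0.18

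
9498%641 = 524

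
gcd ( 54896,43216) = 1168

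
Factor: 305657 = 11^1 * 37^1*751^1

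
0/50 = 0 = 0.00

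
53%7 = 4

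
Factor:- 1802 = -2^1*17^1*53^1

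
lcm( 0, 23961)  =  0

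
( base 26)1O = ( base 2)110010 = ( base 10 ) 50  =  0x32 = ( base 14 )38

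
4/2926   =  2/1463 = 0.00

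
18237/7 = 2605 + 2/7 = 2605.29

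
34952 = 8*4369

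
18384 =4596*4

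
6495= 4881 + 1614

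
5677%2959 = 2718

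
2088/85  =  24+48/85 =24.56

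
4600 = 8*575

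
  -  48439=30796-79235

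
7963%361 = 21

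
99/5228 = 99/5228 = 0.02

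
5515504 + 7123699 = 12639203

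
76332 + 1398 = 77730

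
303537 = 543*559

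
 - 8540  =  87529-96069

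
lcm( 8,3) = 24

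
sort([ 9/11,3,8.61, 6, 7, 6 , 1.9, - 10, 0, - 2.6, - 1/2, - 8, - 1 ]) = [ - 10, - 8 , - 2.6, - 1, - 1/2, 0 , 9/11, 1.9,  3,6 , 6,  7 , 8.61 ]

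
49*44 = 2156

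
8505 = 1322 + 7183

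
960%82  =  58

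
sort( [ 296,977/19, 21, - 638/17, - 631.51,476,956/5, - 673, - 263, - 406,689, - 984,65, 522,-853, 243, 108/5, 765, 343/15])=[-984, - 853, - 673, - 631.51,  -  406, - 263,-638/17, 21, 108/5, 343/15 , 977/19,65,956/5 , 243, 296, 476 , 522 , 689,765]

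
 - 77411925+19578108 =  - 57833817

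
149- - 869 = 1018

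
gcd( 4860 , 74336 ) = 4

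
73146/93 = 786+16/31 = 786.52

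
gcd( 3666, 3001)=1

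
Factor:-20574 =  - 2^1*3^4*127^1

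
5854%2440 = 974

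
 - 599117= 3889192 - 4488309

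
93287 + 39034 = 132321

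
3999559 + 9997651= 13997210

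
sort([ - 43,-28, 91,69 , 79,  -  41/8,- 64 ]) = [ - 64 , - 43, - 28, - 41/8  ,  69  ,  79, 91 ]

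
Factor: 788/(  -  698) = - 2^1*197^1 * 349^( - 1)=- 394/349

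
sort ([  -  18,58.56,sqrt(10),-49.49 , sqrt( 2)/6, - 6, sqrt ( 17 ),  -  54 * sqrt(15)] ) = [ - 54  *sqrt( 15), - 49.49,-18 , - 6,  sqrt (2)/6 , sqrt( 10 ), sqrt ( 17) , 58.56]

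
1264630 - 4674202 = -3409572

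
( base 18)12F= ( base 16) 177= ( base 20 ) IF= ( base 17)151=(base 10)375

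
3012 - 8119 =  - 5107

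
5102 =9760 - 4658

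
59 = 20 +39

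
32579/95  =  342 + 89/95= 342.94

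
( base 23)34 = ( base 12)61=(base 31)2B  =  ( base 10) 73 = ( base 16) 49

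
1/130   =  1/130 = 0.01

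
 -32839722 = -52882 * 621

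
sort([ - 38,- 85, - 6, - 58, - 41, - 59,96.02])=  [ - 85, - 59, - 58, - 41, - 38 , - 6, 96.02 ] 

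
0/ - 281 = 0/1= - 0.00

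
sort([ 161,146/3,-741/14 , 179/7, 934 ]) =[ - 741/14, 179/7, 146/3,161  ,  934]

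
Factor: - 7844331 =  - 3^1*11^1 *237707^1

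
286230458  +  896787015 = 1183017473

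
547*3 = 1641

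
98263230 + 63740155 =162003385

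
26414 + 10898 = 37312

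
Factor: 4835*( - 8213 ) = -5^1*43^1*191^1*967^1 =- 39709855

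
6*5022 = 30132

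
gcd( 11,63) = 1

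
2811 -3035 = -224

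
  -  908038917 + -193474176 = -1101513093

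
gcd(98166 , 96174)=6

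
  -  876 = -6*146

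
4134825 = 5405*765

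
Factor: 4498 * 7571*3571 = 121608112418 =2^1*13^1*67^1*113^1*173^1*3571^1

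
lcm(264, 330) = 1320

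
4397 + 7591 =11988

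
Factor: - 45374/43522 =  - 7^2*47^(-1) = - 49/47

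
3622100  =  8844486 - 5222386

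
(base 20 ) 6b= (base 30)4b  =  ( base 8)203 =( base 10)131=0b10000011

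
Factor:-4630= -2^1 * 5^1*463^1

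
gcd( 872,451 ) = 1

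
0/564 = 0 = 0.00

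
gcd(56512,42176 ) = 64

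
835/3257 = 835/3257 = 0.26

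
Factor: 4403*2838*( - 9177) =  - 114673167378 =- 2^1*3^2 * 7^2 *11^1 * 17^1 * 19^1*23^1 * 37^1*43^1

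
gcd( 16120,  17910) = 10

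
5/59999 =5/59999 = 0.00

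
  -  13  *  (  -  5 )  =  65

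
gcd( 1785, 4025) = 35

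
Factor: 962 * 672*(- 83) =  - 2^6*3^1 * 7^1*13^1 * 37^1* 83^1  =  - 53656512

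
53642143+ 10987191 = 64629334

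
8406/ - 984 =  - 9 + 75/164=- 8.54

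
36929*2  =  73858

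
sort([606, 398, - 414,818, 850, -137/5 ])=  [  -  414,- 137/5,398,606,818, 850 ]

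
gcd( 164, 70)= 2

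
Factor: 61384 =2^3*7673^1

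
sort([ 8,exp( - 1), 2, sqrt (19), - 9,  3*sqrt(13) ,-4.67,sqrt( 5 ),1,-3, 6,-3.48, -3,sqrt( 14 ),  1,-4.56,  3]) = [ - 9, - 4.67 , - 4.56, - 3.48 ,-3,-3, exp (- 1 ),1 , 1,2,sqrt( 5),3,sqrt ( 14),sqrt( 19 ),6,8,3*sqrt( 13) ]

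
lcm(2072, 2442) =68376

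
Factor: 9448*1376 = 2^8*43^1*1181^1= 13000448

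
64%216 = 64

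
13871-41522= -27651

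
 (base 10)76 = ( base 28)2k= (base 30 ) 2G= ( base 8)114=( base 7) 136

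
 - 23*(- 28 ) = 644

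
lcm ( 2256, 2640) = 124080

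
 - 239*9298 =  - 2222222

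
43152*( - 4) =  - 172608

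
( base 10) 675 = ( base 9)830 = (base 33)KF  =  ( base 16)2a3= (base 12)483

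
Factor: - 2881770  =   - 2^1 * 3^1 * 5^1  *96059^1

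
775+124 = 899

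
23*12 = 276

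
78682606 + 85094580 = 163777186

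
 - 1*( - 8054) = 8054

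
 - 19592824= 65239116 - 84831940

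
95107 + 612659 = 707766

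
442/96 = 221/48=4.60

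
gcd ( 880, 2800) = 80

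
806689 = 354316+452373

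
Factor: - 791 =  - 7^1*113^1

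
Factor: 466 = 2^1*233^1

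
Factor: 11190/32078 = 3^1*5^1 * 43^( -1) = 15/43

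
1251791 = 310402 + 941389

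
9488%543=257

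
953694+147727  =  1101421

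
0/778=0= 0.00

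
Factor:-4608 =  - 2^9*3^2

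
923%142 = 71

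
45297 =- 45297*(  -  1)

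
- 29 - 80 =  - 109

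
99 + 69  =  168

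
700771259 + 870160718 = 1570931977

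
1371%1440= 1371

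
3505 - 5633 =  - 2128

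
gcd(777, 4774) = 7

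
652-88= 564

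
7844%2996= 1852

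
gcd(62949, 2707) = 1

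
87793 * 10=877930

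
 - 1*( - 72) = 72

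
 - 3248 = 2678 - 5926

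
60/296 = 15/74 = 0.20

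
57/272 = 57/272 = 0.21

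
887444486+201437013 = 1088881499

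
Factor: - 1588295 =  - 5^1*79^1 * 4021^1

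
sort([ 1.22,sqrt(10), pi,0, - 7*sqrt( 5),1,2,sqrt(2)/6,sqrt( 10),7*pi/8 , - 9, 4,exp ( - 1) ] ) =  [ - 7*sqrt( 5), - 9,0 , sqrt( 2) /6, exp ( - 1 ), 1,1.22, 2,7*pi/8,  pi,sqrt(10),sqrt( 10),4 ]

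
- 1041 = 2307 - 3348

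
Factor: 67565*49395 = 3337373175 = 3^1 * 5^2*37^1 * 89^1*13513^1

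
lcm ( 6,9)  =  18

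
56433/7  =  8061 + 6/7 = 8061.86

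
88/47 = 1 + 41/47  =  1.87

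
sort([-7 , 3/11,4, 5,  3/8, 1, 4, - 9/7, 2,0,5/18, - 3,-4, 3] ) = [-7, - 4, - 3,- 9/7, 0,  3/11,  5/18, 3/8, 1, 2,3, 4,4, 5]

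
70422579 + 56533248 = 126955827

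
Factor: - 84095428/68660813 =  - 2^2 * 13^( - 2) * 19^(- 1 )*41^1*101^1*5077^1*21383^ (- 1) 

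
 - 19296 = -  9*2144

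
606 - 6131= - 5525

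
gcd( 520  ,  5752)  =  8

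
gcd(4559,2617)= 1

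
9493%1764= 673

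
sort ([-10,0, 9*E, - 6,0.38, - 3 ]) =[ - 10, - 6, - 3, 0,0.38,9*E] 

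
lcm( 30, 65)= 390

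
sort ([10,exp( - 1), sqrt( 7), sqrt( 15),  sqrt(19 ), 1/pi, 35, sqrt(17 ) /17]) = [ sqrt(17)/17,  1/pi,exp(-1 ), sqrt(7), sqrt(15 ), sqrt( 19), 10, 35]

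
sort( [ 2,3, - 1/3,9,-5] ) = [ - 5,  -  1/3,2, 3, 9] 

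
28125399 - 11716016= 16409383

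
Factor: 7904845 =5^1*13^1*31^1*3923^1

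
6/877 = 6/877 = 0.01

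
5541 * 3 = 16623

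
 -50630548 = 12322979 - 62953527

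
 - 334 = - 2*167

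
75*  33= 2475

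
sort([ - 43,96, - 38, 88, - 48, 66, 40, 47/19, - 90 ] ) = [ - 90, - 48 , - 43, - 38 , 47/19 , 40,66, 88,  96]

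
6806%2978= 850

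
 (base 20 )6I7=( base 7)11032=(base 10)2767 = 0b101011001111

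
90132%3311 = 735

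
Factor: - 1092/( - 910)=6/5 = 2^1*3^1 * 5^(-1)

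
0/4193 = 0 = 0.00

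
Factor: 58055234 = 2^1*89^1 *326153^1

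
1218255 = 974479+243776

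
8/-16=-1/2 =- 0.50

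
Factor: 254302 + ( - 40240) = 2^1 *3^1*35677^1 = 214062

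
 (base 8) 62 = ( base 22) 26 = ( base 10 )50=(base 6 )122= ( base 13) 3B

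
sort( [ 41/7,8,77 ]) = [41/7, 8, 77] 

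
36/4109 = 36/4109 =0.01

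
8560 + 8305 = 16865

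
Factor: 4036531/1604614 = 2^(-1 ) * 11^ (-1 )*17^1*19^1*12497^1*72937^( - 1 )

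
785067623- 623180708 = 161886915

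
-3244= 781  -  4025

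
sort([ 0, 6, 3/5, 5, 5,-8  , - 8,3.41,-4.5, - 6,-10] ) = [-10,-8,-8,-6 ,-4.5, 0 , 3/5,3.41, 5,  5,6 ]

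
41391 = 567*73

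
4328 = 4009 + 319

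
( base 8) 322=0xd2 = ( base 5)1320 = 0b11010010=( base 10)210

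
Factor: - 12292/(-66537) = 2^2*3^( - 2 ) * 7^1*439^1*7393^(- 1)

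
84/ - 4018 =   -  1 + 281/287 = - 0.02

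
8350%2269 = 1543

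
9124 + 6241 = 15365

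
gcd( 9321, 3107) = 3107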